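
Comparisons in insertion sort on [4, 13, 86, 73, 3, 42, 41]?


Algorithm: insertion sort
Input: [4, 13, 86, 73, 3, 42, 41]
Sorted: [3, 4, 13, 41, 42, 73, 86]

15


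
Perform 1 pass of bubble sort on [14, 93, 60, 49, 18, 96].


Initial: [14, 93, 60, 49, 18, 96]
Pass 1: [14, 60, 49, 18, 93, 96] (3 swaps)

After 1 pass: [14, 60, 49, 18, 93, 96]


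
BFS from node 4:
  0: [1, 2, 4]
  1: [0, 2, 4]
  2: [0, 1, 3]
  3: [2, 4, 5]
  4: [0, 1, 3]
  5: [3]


Visit 4, enqueue [0, 1, 3]
Visit 0, enqueue [2]
Visit 1, enqueue []
Visit 3, enqueue [5]
Visit 2, enqueue []
Visit 5, enqueue []

BFS order: [4, 0, 1, 3, 2, 5]


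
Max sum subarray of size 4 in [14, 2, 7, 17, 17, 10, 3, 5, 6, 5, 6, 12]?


[0:4]: 40
[1:5]: 43
[2:6]: 51
[3:7]: 47
[4:8]: 35
[5:9]: 24
[6:10]: 19
[7:11]: 22
[8:12]: 29

Max: 51 at [2:6]


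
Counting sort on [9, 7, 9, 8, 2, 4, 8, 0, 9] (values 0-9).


Input: [9, 7, 9, 8, 2, 4, 8, 0, 9]
Counts: [1, 0, 1, 0, 1, 0, 0, 1, 2, 3]

Sorted: [0, 2, 4, 7, 8, 8, 9, 9, 9]


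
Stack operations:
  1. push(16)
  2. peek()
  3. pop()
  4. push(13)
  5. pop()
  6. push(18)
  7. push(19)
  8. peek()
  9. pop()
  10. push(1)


push(16) -> [16]
peek()->16
pop()->16, []
push(13) -> [13]
pop()->13, []
push(18) -> [18]
push(19) -> [18, 19]
peek()->19
pop()->19, [18]
push(1) -> [18, 1]

Final stack: [18, 1]


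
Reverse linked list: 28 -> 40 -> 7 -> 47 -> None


Step 1: curr=28, set curr.next=prev(None) | reversed so far: 28
Step 2: curr=40, set curr.next=prev(28) | reversed so far: 40 -> 28
Step 3: curr=7, set curr.next=prev(40) | reversed so far: 7 -> 40 -> 28
Step 4: curr=47, set curr.next=prev(7) | reversed so far: 47 -> 7 -> 40 -> 28

47 -> 7 -> 40 -> 28 -> None


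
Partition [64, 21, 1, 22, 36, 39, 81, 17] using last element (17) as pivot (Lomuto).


Pivot: 17
  1 <= 17: swap -> [1, 21, 64, 22, 36, 39, 81, 17]
Place pivot at 1: [1, 17, 64, 22, 36, 39, 81, 21]

Partitioned: [1, 17, 64, 22, 36, 39, 81, 21]


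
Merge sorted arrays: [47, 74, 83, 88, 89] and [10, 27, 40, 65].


Take 10 from B
Take 27 from B
Take 40 from B
Take 47 from A
Take 65 from B

Merged: [10, 27, 40, 47, 65, 74, 83, 88, 89]


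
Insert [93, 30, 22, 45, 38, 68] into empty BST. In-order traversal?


Insert 93: root
Insert 30: L from 93
Insert 22: L from 93 -> L from 30
Insert 45: L from 93 -> R from 30
Insert 38: L from 93 -> R from 30 -> L from 45
Insert 68: L from 93 -> R from 30 -> R from 45

In-order: [22, 30, 38, 45, 68, 93]


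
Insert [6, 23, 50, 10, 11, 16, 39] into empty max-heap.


Insert 6: [6]
Insert 23: [23, 6]
Insert 50: [50, 6, 23]
Insert 10: [50, 10, 23, 6]
Insert 11: [50, 11, 23, 6, 10]
Insert 16: [50, 11, 23, 6, 10, 16]
Insert 39: [50, 11, 39, 6, 10, 16, 23]

Final heap: [50, 11, 39, 6, 10, 16, 23]


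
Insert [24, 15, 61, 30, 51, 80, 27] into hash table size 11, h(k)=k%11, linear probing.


Insert 24: h=2 -> slot 2
Insert 15: h=4 -> slot 4
Insert 61: h=6 -> slot 6
Insert 30: h=8 -> slot 8
Insert 51: h=7 -> slot 7
Insert 80: h=3 -> slot 3
Insert 27: h=5 -> slot 5

Table: [None, None, 24, 80, 15, 27, 61, 51, 30, None, None]


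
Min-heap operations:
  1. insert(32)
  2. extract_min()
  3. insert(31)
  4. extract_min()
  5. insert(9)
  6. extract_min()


insert(32) -> [32]
extract_min()->32, []
insert(31) -> [31]
extract_min()->31, []
insert(9) -> [9]
extract_min()->9, []

Final heap: []


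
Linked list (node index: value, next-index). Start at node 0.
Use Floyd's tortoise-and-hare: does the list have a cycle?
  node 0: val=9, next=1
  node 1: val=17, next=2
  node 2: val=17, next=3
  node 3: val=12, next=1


Floyd's tortoise (slow, +1) and hare (fast, +2):
  init: slow=0, fast=0
  step 1: slow=1, fast=2
  step 2: slow=2, fast=1
  step 3: slow=3, fast=3
  slow == fast at node 3: cycle detected

Cycle: yes


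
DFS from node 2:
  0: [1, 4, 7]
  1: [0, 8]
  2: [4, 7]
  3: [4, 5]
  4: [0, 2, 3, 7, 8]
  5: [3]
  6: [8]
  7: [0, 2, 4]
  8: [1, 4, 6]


Visit 2, push [7, 4]
Visit 4, push [8, 7, 3, 0]
Visit 0, push [7, 1]
Visit 1, push [8]
Visit 8, push [6]
Visit 6, push []
Visit 7, push []
Visit 3, push [5]
Visit 5, push []

DFS order: [2, 4, 0, 1, 8, 6, 7, 3, 5]


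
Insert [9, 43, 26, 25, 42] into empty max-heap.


Insert 9: [9]
Insert 43: [43, 9]
Insert 26: [43, 9, 26]
Insert 25: [43, 25, 26, 9]
Insert 42: [43, 42, 26, 9, 25]

Final heap: [43, 42, 26, 9, 25]


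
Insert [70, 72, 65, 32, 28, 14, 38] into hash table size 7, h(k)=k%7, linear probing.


Insert 70: h=0 -> slot 0
Insert 72: h=2 -> slot 2
Insert 65: h=2, 1 probes -> slot 3
Insert 32: h=4 -> slot 4
Insert 28: h=0, 1 probes -> slot 1
Insert 14: h=0, 5 probes -> slot 5
Insert 38: h=3, 3 probes -> slot 6

Table: [70, 28, 72, 65, 32, 14, 38]


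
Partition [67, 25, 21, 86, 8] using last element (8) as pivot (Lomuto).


Pivot: 8
Place pivot at 0: [8, 25, 21, 86, 67]

Partitioned: [8, 25, 21, 86, 67]


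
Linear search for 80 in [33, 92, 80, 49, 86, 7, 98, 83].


i=0: 33!=80
i=1: 92!=80
i=2: 80==80 found!

Found at 2, 3 comps


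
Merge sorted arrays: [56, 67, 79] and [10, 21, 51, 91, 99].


Take 10 from B
Take 21 from B
Take 51 from B
Take 56 from A
Take 67 from A
Take 79 from A

Merged: [10, 21, 51, 56, 67, 79, 91, 99]


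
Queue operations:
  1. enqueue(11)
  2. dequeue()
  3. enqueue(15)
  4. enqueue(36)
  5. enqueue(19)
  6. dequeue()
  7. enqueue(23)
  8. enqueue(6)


enqueue(11) -> [11]
dequeue()->11, []
enqueue(15) -> [15]
enqueue(36) -> [15, 36]
enqueue(19) -> [15, 36, 19]
dequeue()->15, [36, 19]
enqueue(23) -> [36, 19, 23]
enqueue(6) -> [36, 19, 23, 6]

Final queue: [36, 19, 23, 6]


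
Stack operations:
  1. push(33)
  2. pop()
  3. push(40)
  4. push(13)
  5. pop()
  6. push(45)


push(33) -> [33]
pop()->33, []
push(40) -> [40]
push(13) -> [40, 13]
pop()->13, [40]
push(45) -> [40, 45]

Final stack: [40, 45]


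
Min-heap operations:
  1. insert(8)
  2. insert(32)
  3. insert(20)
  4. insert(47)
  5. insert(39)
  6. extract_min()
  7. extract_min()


insert(8) -> [8]
insert(32) -> [8, 32]
insert(20) -> [8, 32, 20]
insert(47) -> [8, 32, 20, 47]
insert(39) -> [8, 32, 20, 47, 39]
extract_min()->8, [20, 32, 39, 47]
extract_min()->20, [32, 47, 39]

Final heap: [32, 47, 39]


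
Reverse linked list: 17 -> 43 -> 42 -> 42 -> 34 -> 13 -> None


Step 1: curr=17, set curr.next=prev(None) | reversed so far: 17
Step 2: curr=43, set curr.next=prev(17) | reversed so far: 43 -> 17
Step 3: curr=42, set curr.next=prev(43) | reversed so far: 42 -> 43 -> 17
Step 4: curr=42, set curr.next=prev(42) | reversed so far: 42 -> 42 -> 43 -> 17
Step 5: curr=34, set curr.next=prev(42) | reversed so far: 34 -> 42 -> 42 -> 43 -> 17
Step 6: curr=13, set curr.next=prev(34) | reversed so far: 13 -> 34 -> 42 -> 42 -> 43 -> 17

13 -> 34 -> 42 -> 42 -> 43 -> 17 -> None


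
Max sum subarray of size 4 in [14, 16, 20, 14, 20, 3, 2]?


[0:4]: 64
[1:5]: 70
[2:6]: 57
[3:7]: 39

Max: 70 at [1:5]


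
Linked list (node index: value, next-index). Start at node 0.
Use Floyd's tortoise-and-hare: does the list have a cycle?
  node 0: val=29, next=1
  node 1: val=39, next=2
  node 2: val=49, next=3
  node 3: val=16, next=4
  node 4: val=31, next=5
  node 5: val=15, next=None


Floyd's tortoise (slow, +1) and hare (fast, +2):
  init: slow=0, fast=0
  step 1: slow=1, fast=2
  step 2: slow=2, fast=4
  step 3: fast 4->5->None, no cycle

Cycle: no


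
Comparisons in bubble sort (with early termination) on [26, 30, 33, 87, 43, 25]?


Algorithm: bubble sort (with early termination)
Input: [26, 30, 33, 87, 43, 25]
Sorted: [25, 26, 30, 33, 43, 87]

15


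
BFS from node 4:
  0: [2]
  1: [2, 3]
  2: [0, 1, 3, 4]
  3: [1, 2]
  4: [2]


Visit 4, enqueue [2]
Visit 2, enqueue [0, 1, 3]
Visit 0, enqueue []
Visit 1, enqueue []
Visit 3, enqueue []

BFS order: [4, 2, 0, 1, 3]


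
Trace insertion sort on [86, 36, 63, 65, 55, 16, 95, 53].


Initial: [86, 36, 63, 65, 55, 16, 95, 53]
Insert 36: [36, 86, 63, 65, 55, 16, 95, 53]
Insert 63: [36, 63, 86, 65, 55, 16, 95, 53]
Insert 65: [36, 63, 65, 86, 55, 16, 95, 53]
Insert 55: [36, 55, 63, 65, 86, 16, 95, 53]
Insert 16: [16, 36, 55, 63, 65, 86, 95, 53]
Insert 95: [16, 36, 55, 63, 65, 86, 95, 53]
Insert 53: [16, 36, 53, 55, 63, 65, 86, 95]

Sorted: [16, 36, 53, 55, 63, 65, 86, 95]


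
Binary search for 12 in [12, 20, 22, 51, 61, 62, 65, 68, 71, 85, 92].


Step 1: lo=0, hi=10, mid=5, val=62
Step 2: lo=0, hi=4, mid=2, val=22
Step 3: lo=0, hi=1, mid=0, val=12

Found at index 0


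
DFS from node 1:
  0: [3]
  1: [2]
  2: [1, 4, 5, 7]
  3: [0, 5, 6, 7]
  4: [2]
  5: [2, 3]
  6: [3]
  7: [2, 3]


Visit 1, push [2]
Visit 2, push [7, 5, 4]
Visit 4, push []
Visit 5, push [3]
Visit 3, push [7, 6, 0]
Visit 0, push []
Visit 6, push []
Visit 7, push []

DFS order: [1, 2, 4, 5, 3, 0, 6, 7]


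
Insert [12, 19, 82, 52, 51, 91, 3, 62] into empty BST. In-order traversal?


Insert 12: root
Insert 19: R from 12
Insert 82: R from 12 -> R from 19
Insert 52: R from 12 -> R from 19 -> L from 82
Insert 51: R from 12 -> R from 19 -> L from 82 -> L from 52
Insert 91: R from 12 -> R from 19 -> R from 82
Insert 3: L from 12
Insert 62: R from 12 -> R from 19 -> L from 82 -> R from 52

In-order: [3, 12, 19, 51, 52, 62, 82, 91]


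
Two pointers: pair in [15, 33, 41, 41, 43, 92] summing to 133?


lo=0(15)+hi=5(92)=107
lo=1(33)+hi=5(92)=125
lo=2(41)+hi=5(92)=133

Yes: 41+92=133


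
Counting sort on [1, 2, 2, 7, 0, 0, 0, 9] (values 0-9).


Input: [1, 2, 2, 7, 0, 0, 0, 9]
Counts: [3, 1, 2, 0, 0, 0, 0, 1, 0, 1]

Sorted: [0, 0, 0, 1, 2, 2, 7, 9]


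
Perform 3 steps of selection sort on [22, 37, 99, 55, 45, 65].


Initial: [22, 37, 99, 55, 45, 65]
Step 1: min=22 at 0
  Swap: [22, 37, 99, 55, 45, 65]
Step 2: min=37 at 1
  Swap: [22, 37, 99, 55, 45, 65]
Step 3: min=45 at 4
  Swap: [22, 37, 45, 55, 99, 65]

After 3 steps: [22, 37, 45, 55, 99, 65]


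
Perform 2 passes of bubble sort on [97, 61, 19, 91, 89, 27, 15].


Initial: [97, 61, 19, 91, 89, 27, 15]
Pass 1: [61, 19, 91, 89, 27, 15, 97] (6 swaps)
Pass 2: [19, 61, 89, 27, 15, 91, 97] (4 swaps)

After 2 passes: [19, 61, 89, 27, 15, 91, 97]


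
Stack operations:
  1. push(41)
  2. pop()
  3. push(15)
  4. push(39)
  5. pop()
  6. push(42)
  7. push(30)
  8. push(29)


push(41) -> [41]
pop()->41, []
push(15) -> [15]
push(39) -> [15, 39]
pop()->39, [15]
push(42) -> [15, 42]
push(30) -> [15, 42, 30]
push(29) -> [15, 42, 30, 29]

Final stack: [15, 42, 30, 29]


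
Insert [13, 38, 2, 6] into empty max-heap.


Insert 13: [13]
Insert 38: [38, 13]
Insert 2: [38, 13, 2]
Insert 6: [38, 13, 2, 6]

Final heap: [38, 13, 2, 6]


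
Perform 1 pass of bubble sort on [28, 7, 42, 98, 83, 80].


Initial: [28, 7, 42, 98, 83, 80]
Pass 1: [7, 28, 42, 83, 80, 98] (3 swaps)

After 1 pass: [7, 28, 42, 83, 80, 98]


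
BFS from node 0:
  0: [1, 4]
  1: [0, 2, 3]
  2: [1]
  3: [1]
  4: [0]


Visit 0, enqueue [1, 4]
Visit 1, enqueue [2, 3]
Visit 4, enqueue []
Visit 2, enqueue []
Visit 3, enqueue []

BFS order: [0, 1, 4, 2, 3]


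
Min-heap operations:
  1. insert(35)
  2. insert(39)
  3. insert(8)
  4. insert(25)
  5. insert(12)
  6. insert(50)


insert(35) -> [35]
insert(39) -> [35, 39]
insert(8) -> [8, 39, 35]
insert(25) -> [8, 25, 35, 39]
insert(12) -> [8, 12, 35, 39, 25]
insert(50) -> [8, 12, 35, 39, 25, 50]

Final heap: [8, 12, 35, 39, 25, 50]


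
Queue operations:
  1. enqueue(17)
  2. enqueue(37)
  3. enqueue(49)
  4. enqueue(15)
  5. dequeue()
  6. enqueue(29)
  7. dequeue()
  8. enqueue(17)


enqueue(17) -> [17]
enqueue(37) -> [17, 37]
enqueue(49) -> [17, 37, 49]
enqueue(15) -> [17, 37, 49, 15]
dequeue()->17, [37, 49, 15]
enqueue(29) -> [37, 49, 15, 29]
dequeue()->37, [49, 15, 29]
enqueue(17) -> [49, 15, 29, 17]

Final queue: [49, 15, 29, 17]


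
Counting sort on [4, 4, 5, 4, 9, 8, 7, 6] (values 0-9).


Input: [4, 4, 5, 4, 9, 8, 7, 6]
Counts: [0, 0, 0, 0, 3, 1, 1, 1, 1, 1]

Sorted: [4, 4, 4, 5, 6, 7, 8, 9]


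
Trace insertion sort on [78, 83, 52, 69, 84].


Initial: [78, 83, 52, 69, 84]
Insert 83: [78, 83, 52, 69, 84]
Insert 52: [52, 78, 83, 69, 84]
Insert 69: [52, 69, 78, 83, 84]
Insert 84: [52, 69, 78, 83, 84]

Sorted: [52, 69, 78, 83, 84]


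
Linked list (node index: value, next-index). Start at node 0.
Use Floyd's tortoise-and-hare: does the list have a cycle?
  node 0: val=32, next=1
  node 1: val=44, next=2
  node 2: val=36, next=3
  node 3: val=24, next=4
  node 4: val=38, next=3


Floyd's tortoise (slow, +1) and hare (fast, +2):
  init: slow=0, fast=0
  step 1: slow=1, fast=2
  step 2: slow=2, fast=4
  step 3: slow=3, fast=4
  step 4: slow=4, fast=4
  slow == fast at node 4: cycle detected

Cycle: yes


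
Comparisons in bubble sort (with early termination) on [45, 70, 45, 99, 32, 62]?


Algorithm: bubble sort (with early termination)
Input: [45, 70, 45, 99, 32, 62]
Sorted: [32, 45, 45, 62, 70, 99]

15


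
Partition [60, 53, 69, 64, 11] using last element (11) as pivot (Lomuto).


Pivot: 11
Place pivot at 0: [11, 53, 69, 64, 60]

Partitioned: [11, 53, 69, 64, 60]


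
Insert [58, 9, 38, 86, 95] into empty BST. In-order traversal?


Insert 58: root
Insert 9: L from 58
Insert 38: L from 58 -> R from 9
Insert 86: R from 58
Insert 95: R from 58 -> R from 86

In-order: [9, 38, 58, 86, 95]


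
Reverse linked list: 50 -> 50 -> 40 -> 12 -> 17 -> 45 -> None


Step 1: curr=50, set curr.next=prev(None) | reversed so far: 50
Step 2: curr=50, set curr.next=prev(50) | reversed so far: 50 -> 50
Step 3: curr=40, set curr.next=prev(50) | reversed so far: 40 -> 50 -> 50
Step 4: curr=12, set curr.next=prev(40) | reversed so far: 12 -> 40 -> 50 -> 50
Step 5: curr=17, set curr.next=prev(12) | reversed so far: 17 -> 12 -> 40 -> 50 -> 50
Step 6: curr=45, set curr.next=prev(17) | reversed so far: 45 -> 17 -> 12 -> 40 -> 50 -> 50

45 -> 17 -> 12 -> 40 -> 50 -> 50 -> None


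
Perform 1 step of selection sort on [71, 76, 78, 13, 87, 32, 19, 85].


Initial: [71, 76, 78, 13, 87, 32, 19, 85]
Step 1: min=13 at 3
  Swap: [13, 76, 78, 71, 87, 32, 19, 85]

After 1 step: [13, 76, 78, 71, 87, 32, 19, 85]


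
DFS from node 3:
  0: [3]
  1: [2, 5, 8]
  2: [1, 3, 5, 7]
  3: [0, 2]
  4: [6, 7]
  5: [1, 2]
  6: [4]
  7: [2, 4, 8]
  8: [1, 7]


Visit 3, push [2, 0]
Visit 0, push []
Visit 2, push [7, 5, 1]
Visit 1, push [8, 5]
Visit 5, push []
Visit 8, push [7]
Visit 7, push [4]
Visit 4, push [6]
Visit 6, push []

DFS order: [3, 0, 2, 1, 5, 8, 7, 4, 6]


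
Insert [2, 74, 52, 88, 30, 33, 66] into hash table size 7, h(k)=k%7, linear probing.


Insert 2: h=2 -> slot 2
Insert 74: h=4 -> slot 4
Insert 52: h=3 -> slot 3
Insert 88: h=4, 1 probes -> slot 5
Insert 30: h=2, 4 probes -> slot 6
Insert 33: h=5, 2 probes -> slot 0
Insert 66: h=3, 5 probes -> slot 1

Table: [33, 66, 2, 52, 74, 88, 30]


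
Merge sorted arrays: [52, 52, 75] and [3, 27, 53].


Take 3 from B
Take 27 from B
Take 52 from A
Take 52 from A
Take 53 from B

Merged: [3, 27, 52, 52, 53, 75]


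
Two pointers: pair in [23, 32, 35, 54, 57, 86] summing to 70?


lo=0(23)+hi=5(86)=109
lo=0(23)+hi=4(57)=80
lo=0(23)+hi=3(54)=77
lo=0(23)+hi=2(35)=58
lo=1(32)+hi=2(35)=67

No pair found


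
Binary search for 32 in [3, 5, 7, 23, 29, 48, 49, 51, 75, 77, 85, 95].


Step 1: lo=0, hi=11, mid=5, val=48
Step 2: lo=0, hi=4, mid=2, val=7
Step 3: lo=3, hi=4, mid=3, val=23
Step 4: lo=4, hi=4, mid=4, val=29

Not found


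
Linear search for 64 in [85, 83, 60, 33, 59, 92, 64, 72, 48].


i=0: 85!=64
i=1: 83!=64
i=2: 60!=64
i=3: 33!=64
i=4: 59!=64
i=5: 92!=64
i=6: 64==64 found!

Found at 6, 7 comps


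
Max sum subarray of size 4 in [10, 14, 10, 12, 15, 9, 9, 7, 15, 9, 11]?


[0:4]: 46
[1:5]: 51
[2:6]: 46
[3:7]: 45
[4:8]: 40
[5:9]: 40
[6:10]: 40
[7:11]: 42

Max: 51 at [1:5]


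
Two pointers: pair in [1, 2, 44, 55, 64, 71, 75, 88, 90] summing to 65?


lo=0(1)+hi=8(90)=91
lo=0(1)+hi=7(88)=89
lo=0(1)+hi=6(75)=76
lo=0(1)+hi=5(71)=72
lo=0(1)+hi=4(64)=65

Yes: 1+64=65


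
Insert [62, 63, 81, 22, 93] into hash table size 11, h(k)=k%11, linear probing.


Insert 62: h=7 -> slot 7
Insert 63: h=8 -> slot 8
Insert 81: h=4 -> slot 4
Insert 22: h=0 -> slot 0
Insert 93: h=5 -> slot 5

Table: [22, None, None, None, 81, 93, None, 62, 63, None, None]


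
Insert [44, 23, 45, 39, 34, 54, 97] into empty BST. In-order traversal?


Insert 44: root
Insert 23: L from 44
Insert 45: R from 44
Insert 39: L from 44 -> R from 23
Insert 34: L from 44 -> R from 23 -> L from 39
Insert 54: R from 44 -> R from 45
Insert 97: R from 44 -> R from 45 -> R from 54

In-order: [23, 34, 39, 44, 45, 54, 97]


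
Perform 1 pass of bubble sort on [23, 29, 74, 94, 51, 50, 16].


Initial: [23, 29, 74, 94, 51, 50, 16]
Pass 1: [23, 29, 74, 51, 50, 16, 94] (3 swaps)

After 1 pass: [23, 29, 74, 51, 50, 16, 94]


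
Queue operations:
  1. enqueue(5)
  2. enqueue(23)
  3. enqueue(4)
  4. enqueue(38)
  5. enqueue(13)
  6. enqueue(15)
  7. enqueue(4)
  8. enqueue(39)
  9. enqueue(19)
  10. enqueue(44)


enqueue(5) -> [5]
enqueue(23) -> [5, 23]
enqueue(4) -> [5, 23, 4]
enqueue(38) -> [5, 23, 4, 38]
enqueue(13) -> [5, 23, 4, 38, 13]
enqueue(15) -> [5, 23, 4, 38, 13, 15]
enqueue(4) -> [5, 23, 4, 38, 13, 15, 4]
enqueue(39) -> [5, 23, 4, 38, 13, 15, 4, 39]
enqueue(19) -> [5, 23, 4, 38, 13, 15, 4, 39, 19]
enqueue(44) -> [5, 23, 4, 38, 13, 15, 4, 39, 19, 44]

Final queue: [5, 23, 4, 38, 13, 15, 4, 39, 19, 44]


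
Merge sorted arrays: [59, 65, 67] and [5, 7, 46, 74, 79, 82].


Take 5 from B
Take 7 from B
Take 46 from B
Take 59 from A
Take 65 from A
Take 67 from A

Merged: [5, 7, 46, 59, 65, 67, 74, 79, 82]


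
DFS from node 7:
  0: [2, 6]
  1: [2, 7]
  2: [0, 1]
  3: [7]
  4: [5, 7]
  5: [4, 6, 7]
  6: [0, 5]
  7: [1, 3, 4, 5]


Visit 7, push [5, 4, 3, 1]
Visit 1, push [2]
Visit 2, push [0]
Visit 0, push [6]
Visit 6, push [5]
Visit 5, push [4]
Visit 4, push []
Visit 3, push []

DFS order: [7, 1, 2, 0, 6, 5, 4, 3]


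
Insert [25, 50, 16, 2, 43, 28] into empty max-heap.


Insert 25: [25]
Insert 50: [50, 25]
Insert 16: [50, 25, 16]
Insert 2: [50, 25, 16, 2]
Insert 43: [50, 43, 16, 2, 25]
Insert 28: [50, 43, 28, 2, 25, 16]

Final heap: [50, 43, 28, 2, 25, 16]


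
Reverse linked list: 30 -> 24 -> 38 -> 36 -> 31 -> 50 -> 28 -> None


Step 1: curr=30, set curr.next=prev(None) | reversed so far: 30
Step 2: curr=24, set curr.next=prev(30) | reversed so far: 24 -> 30
Step 3: curr=38, set curr.next=prev(24) | reversed so far: 38 -> 24 -> 30
Step 4: curr=36, set curr.next=prev(38) | reversed so far: 36 -> 38 -> 24 -> 30
Step 5: curr=31, set curr.next=prev(36) | reversed so far: 31 -> 36 -> 38 -> 24 -> 30
Step 6: curr=50, set curr.next=prev(31) | reversed so far: 50 -> 31 -> 36 -> 38 -> 24 -> 30
Step 7: curr=28, set curr.next=prev(50) | reversed so far: 28 -> 50 -> 31 -> 36 -> 38 -> 24 -> 30

28 -> 50 -> 31 -> 36 -> 38 -> 24 -> 30 -> None


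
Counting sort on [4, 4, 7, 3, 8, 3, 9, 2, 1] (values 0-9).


Input: [4, 4, 7, 3, 8, 3, 9, 2, 1]
Counts: [0, 1, 1, 2, 2, 0, 0, 1, 1, 1]

Sorted: [1, 2, 3, 3, 4, 4, 7, 8, 9]


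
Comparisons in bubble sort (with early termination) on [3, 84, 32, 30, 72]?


Algorithm: bubble sort (with early termination)
Input: [3, 84, 32, 30, 72]
Sorted: [3, 30, 32, 72, 84]

9


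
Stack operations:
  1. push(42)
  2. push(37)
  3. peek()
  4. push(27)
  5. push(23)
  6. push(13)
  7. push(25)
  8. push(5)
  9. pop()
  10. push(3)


push(42) -> [42]
push(37) -> [42, 37]
peek()->37
push(27) -> [42, 37, 27]
push(23) -> [42, 37, 27, 23]
push(13) -> [42, 37, 27, 23, 13]
push(25) -> [42, 37, 27, 23, 13, 25]
push(5) -> [42, 37, 27, 23, 13, 25, 5]
pop()->5, [42, 37, 27, 23, 13, 25]
push(3) -> [42, 37, 27, 23, 13, 25, 3]

Final stack: [42, 37, 27, 23, 13, 25, 3]


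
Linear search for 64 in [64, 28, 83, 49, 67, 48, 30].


i=0: 64==64 found!

Found at 0, 1 comps


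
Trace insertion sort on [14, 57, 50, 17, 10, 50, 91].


Initial: [14, 57, 50, 17, 10, 50, 91]
Insert 57: [14, 57, 50, 17, 10, 50, 91]
Insert 50: [14, 50, 57, 17, 10, 50, 91]
Insert 17: [14, 17, 50, 57, 10, 50, 91]
Insert 10: [10, 14, 17, 50, 57, 50, 91]
Insert 50: [10, 14, 17, 50, 50, 57, 91]
Insert 91: [10, 14, 17, 50, 50, 57, 91]

Sorted: [10, 14, 17, 50, 50, 57, 91]


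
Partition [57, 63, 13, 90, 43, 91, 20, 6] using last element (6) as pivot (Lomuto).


Pivot: 6
Place pivot at 0: [6, 63, 13, 90, 43, 91, 20, 57]

Partitioned: [6, 63, 13, 90, 43, 91, 20, 57]


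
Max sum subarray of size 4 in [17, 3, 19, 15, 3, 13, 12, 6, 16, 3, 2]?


[0:4]: 54
[1:5]: 40
[2:6]: 50
[3:7]: 43
[4:8]: 34
[5:9]: 47
[6:10]: 37
[7:11]: 27

Max: 54 at [0:4]


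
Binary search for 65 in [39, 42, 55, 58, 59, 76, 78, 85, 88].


Step 1: lo=0, hi=8, mid=4, val=59
Step 2: lo=5, hi=8, mid=6, val=78
Step 3: lo=5, hi=5, mid=5, val=76

Not found


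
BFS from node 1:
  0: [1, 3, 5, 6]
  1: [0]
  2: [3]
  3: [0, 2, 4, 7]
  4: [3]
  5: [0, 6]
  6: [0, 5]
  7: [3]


Visit 1, enqueue [0]
Visit 0, enqueue [3, 5, 6]
Visit 3, enqueue [2, 4, 7]
Visit 5, enqueue []
Visit 6, enqueue []
Visit 2, enqueue []
Visit 4, enqueue []
Visit 7, enqueue []

BFS order: [1, 0, 3, 5, 6, 2, 4, 7]


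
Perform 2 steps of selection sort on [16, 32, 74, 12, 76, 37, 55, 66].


Initial: [16, 32, 74, 12, 76, 37, 55, 66]
Step 1: min=12 at 3
  Swap: [12, 32, 74, 16, 76, 37, 55, 66]
Step 2: min=16 at 3
  Swap: [12, 16, 74, 32, 76, 37, 55, 66]

After 2 steps: [12, 16, 74, 32, 76, 37, 55, 66]


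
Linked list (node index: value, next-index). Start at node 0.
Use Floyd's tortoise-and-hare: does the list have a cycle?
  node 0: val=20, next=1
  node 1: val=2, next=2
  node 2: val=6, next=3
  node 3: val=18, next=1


Floyd's tortoise (slow, +1) and hare (fast, +2):
  init: slow=0, fast=0
  step 1: slow=1, fast=2
  step 2: slow=2, fast=1
  step 3: slow=3, fast=3
  slow == fast at node 3: cycle detected

Cycle: yes


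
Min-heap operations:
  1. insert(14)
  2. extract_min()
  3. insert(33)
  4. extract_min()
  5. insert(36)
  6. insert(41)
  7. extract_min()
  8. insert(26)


insert(14) -> [14]
extract_min()->14, []
insert(33) -> [33]
extract_min()->33, []
insert(36) -> [36]
insert(41) -> [36, 41]
extract_min()->36, [41]
insert(26) -> [26, 41]

Final heap: [26, 41]


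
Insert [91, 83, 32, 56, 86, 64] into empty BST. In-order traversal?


Insert 91: root
Insert 83: L from 91
Insert 32: L from 91 -> L from 83
Insert 56: L from 91 -> L from 83 -> R from 32
Insert 86: L from 91 -> R from 83
Insert 64: L from 91 -> L from 83 -> R from 32 -> R from 56

In-order: [32, 56, 64, 83, 86, 91]


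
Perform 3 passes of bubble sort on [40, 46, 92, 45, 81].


Initial: [40, 46, 92, 45, 81]
Pass 1: [40, 46, 45, 81, 92] (2 swaps)
Pass 2: [40, 45, 46, 81, 92] (1 swaps)
Pass 3: [40, 45, 46, 81, 92] (0 swaps)

After 3 passes: [40, 45, 46, 81, 92]


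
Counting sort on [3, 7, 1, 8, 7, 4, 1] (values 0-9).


Input: [3, 7, 1, 8, 7, 4, 1]
Counts: [0, 2, 0, 1, 1, 0, 0, 2, 1, 0]

Sorted: [1, 1, 3, 4, 7, 7, 8]


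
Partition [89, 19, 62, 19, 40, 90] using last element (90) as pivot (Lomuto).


Pivot: 90
  89 <= 90: advance i (no swap)
  19 <= 90: advance i (no swap)
  62 <= 90: advance i (no swap)
  19 <= 90: advance i (no swap)
  40 <= 90: advance i (no swap)
Place pivot at 5: [89, 19, 62, 19, 40, 90]

Partitioned: [89, 19, 62, 19, 40, 90]


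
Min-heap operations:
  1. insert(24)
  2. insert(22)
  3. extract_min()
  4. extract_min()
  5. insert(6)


insert(24) -> [24]
insert(22) -> [22, 24]
extract_min()->22, [24]
extract_min()->24, []
insert(6) -> [6]

Final heap: [6]


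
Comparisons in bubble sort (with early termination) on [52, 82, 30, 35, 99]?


Algorithm: bubble sort (with early termination)
Input: [52, 82, 30, 35, 99]
Sorted: [30, 35, 52, 82, 99]

9


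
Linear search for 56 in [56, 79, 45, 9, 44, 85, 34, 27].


i=0: 56==56 found!

Found at 0, 1 comps


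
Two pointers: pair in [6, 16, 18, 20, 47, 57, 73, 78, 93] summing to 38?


lo=0(6)+hi=8(93)=99
lo=0(6)+hi=7(78)=84
lo=0(6)+hi=6(73)=79
lo=0(6)+hi=5(57)=63
lo=0(6)+hi=4(47)=53
lo=0(6)+hi=3(20)=26
lo=1(16)+hi=3(20)=36
lo=2(18)+hi=3(20)=38

Yes: 18+20=38


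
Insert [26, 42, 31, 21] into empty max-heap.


Insert 26: [26]
Insert 42: [42, 26]
Insert 31: [42, 26, 31]
Insert 21: [42, 26, 31, 21]

Final heap: [42, 26, 31, 21]


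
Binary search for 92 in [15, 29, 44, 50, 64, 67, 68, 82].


Step 1: lo=0, hi=7, mid=3, val=50
Step 2: lo=4, hi=7, mid=5, val=67
Step 3: lo=6, hi=7, mid=6, val=68
Step 4: lo=7, hi=7, mid=7, val=82

Not found


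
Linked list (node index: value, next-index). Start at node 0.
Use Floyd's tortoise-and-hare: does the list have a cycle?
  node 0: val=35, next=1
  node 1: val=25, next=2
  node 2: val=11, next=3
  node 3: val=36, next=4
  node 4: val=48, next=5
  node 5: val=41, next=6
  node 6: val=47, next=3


Floyd's tortoise (slow, +1) and hare (fast, +2):
  init: slow=0, fast=0
  step 1: slow=1, fast=2
  step 2: slow=2, fast=4
  step 3: slow=3, fast=6
  step 4: slow=4, fast=4
  slow == fast at node 4: cycle detected

Cycle: yes


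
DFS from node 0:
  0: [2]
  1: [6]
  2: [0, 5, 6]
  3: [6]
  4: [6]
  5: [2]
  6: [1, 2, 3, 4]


Visit 0, push [2]
Visit 2, push [6, 5]
Visit 5, push []
Visit 6, push [4, 3, 1]
Visit 1, push []
Visit 3, push []
Visit 4, push []

DFS order: [0, 2, 5, 6, 1, 3, 4]


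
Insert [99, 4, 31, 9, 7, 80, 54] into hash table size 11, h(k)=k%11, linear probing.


Insert 99: h=0 -> slot 0
Insert 4: h=4 -> slot 4
Insert 31: h=9 -> slot 9
Insert 9: h=9, 1 probes -> slot 10
Insert 7: h=7 -> slot 7
Insert 80: h=3 -> slot 3
Insert 54: h=10, 2 probes -> slot 1

Table: [99, 54, None, 80, 4, None, None, 7, None, 31, 9]


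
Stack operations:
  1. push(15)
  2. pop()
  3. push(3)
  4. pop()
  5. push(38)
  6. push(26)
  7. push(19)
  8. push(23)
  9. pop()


push(15) -> [15]
pop()->15, []
push(3) -> [3]
pop()->3, []
push(38) -> [38]
push(26) -> [38, 26]
push(19) -> [38, 26, 19]
push(23) -> [38, 26, 19, 23]
pop()->23, [38, 26, 19]

Final stack: [38, 26, 19]


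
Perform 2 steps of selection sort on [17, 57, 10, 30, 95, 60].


Initial: [17, 57, 10, 30, 95, 60]
Step 1: min=10 at 2
  Swap: [10, 57, 17, 30, 95, 60]
Step 2: min=17 at 2
  Swap: [10, 17, 57, 30, 95, 60]

After 2 steps: [10, 17, 57, 30, 95, 60]


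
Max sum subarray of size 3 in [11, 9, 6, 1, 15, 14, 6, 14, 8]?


[0:3]: 26
[1:4]: 16
[2:5]: 22
[3:6]: 30
[4:7]: 35
[5:8]: 34
[6:9]: 28

Max: 35 at [4:7]


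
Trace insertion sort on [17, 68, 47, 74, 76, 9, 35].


Initial: [17, 68, 47, 74, 76, 9, 35]
Insert 68: [17, 68, 47, 74, 76, 9, 35]
Insert 47: [17, 47, 68, 74, 76, 9, 35]
Insert 74: [17, 47, 68, 74, 76, 9, 35]
Insert 76: [17, 47, 68, 74, 76, 9, 35]
Insert 9: [9, 17, 47, 68, 74, 76, 35]
Insert 35: [9, 17, 35, 47, 68, 74, 76]

Sorted: [9, 17, 35, 47, 68, 74, 76]


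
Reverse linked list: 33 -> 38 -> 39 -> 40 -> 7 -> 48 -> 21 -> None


Step 1: curr=33, set curr.next=prev(None) | reversed so far: 33
Step 2: curr=38, set curr.next=prev(33) | reversed so far: 38 -> 33
Step 3: curr=39, set curr.next=prev(38) | reversed so far: 39 -> 38 -> 33
Step 4: curr=40, set curr.next=prev(39) | reversed so far: 40 -> 39 -> 38 -> 33
Step 5: curr=7, set curr.next=prev(40) | reversed so far: 7 -> 40 -> 39 -> 38 -> 33
Step 6: curr=48, set curr.next=prev(7) | reversed so far: 48 -> 7 -> 40 -> 39 -> 38 -> 33
Step 7: curr=21, set curr.next=prev(48) | reversed so far: 21 -> 48 -> 7 -> 40 -> 39 -> 38 -> 33

21 -> 48 -> 7 -> 40 -> 39 -> 38 -> 33 -> None


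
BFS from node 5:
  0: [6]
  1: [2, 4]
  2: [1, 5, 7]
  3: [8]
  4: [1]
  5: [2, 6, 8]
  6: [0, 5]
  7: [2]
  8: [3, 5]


Visit 5, enqueue [2, 6, 8]
Visit 2, enqueue [1, 7]
Visit 6, enqueue [0]
Visit 8, enqueue [3]
Visit 1, enqueue [4]
Visit 7, enqueue []
Visit 0, enqueue []
Visit 3, enqueue []
Visit 4, enqueue []

BFS order: [5, 2, 6, 8, 1, 7, 0, 3, 4]


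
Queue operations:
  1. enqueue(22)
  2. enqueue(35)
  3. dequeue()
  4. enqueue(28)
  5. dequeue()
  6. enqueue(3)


enqueue(22) -> [22]
enqueue(35) -> [22, 35]
dequeue()->22, [35]
enqueue(28) -> [35, 28]
dequeue()->35, [28]
enqueue(3) -> [28, 3]

Final queue: [28, 3]


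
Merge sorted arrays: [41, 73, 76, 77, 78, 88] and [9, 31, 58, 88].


Take 9 from B
Take 31 from B
Take 41 from A
Take 58 from B
Take 73 from A
Take 76 from A
Take 77 from A
Take 78 from A
Take 88 from A

Merged: [9, 31, 41, 58, 73, 76, 77, 78, 88, 88]


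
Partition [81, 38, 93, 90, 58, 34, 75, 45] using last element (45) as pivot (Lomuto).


Pivot: 45
  38 <= 45: swap -> [38, 81, 93, 90, 58, 34, 75, 45]
  34 <= 45: swap -> [38, 34, 93, 90, 58, 81, 75, 45]
Place pivot at 2: [38, 34, 45, 90, 58, 81, 75, 93]

Partitioned: [38, 34, 45, 90, 58, 81, 75, 93]


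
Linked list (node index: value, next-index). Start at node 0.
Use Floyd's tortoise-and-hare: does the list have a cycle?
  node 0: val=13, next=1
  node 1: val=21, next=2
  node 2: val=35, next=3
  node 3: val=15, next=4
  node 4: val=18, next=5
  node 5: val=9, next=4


Floyd's tortoise (slow, +1) and hare (fast, +2):
  init: slow=0, fast=0
  step 1: slow=1, fast=2
  step 2: slow=2, fast=4
  step 3: slow=3, fast=4
  step 4: slow=4, fast=4
  slow == fast at node 4: cycle detected

Cycle: yes


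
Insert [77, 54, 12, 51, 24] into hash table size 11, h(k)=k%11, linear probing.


Insert 77: h=0 -> slot 0
Insert 54: h=10 -> slot 10
Insert 12: h=1 -> slot 1
Insert 51: h=7 -> slot 7
Insert 24: h=2 -> slot 2

Table: [77, 12, 24, None, None, None, None, 51, None, None, 54]


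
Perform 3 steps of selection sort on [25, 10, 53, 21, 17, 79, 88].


Initial: [25, 10, 53, 21, 17, 79, 88]
Step 1: min=10 at 1
  Swap: [10, 25, 53, 21, 17, 79, 88]
Step 2: min=17 at 4
  Swap: [10, 17, 53, 21, 25, 79, 88]
Step 3: min=21 at 3
  Swap: [10, 17, 21, 53, 25, 79, 88]

After 3 steps: [10, 17, 21, 53, 25, 79, 88]


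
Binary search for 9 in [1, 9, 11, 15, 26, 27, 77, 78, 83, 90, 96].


Step 1: lo=0, hi=10, mid=5, val=27
Step 2: lo=0, hi=4, mid=2, val=11
Step 3: lo=0, hi=1, mid=0, val=1
Step 4: lo=1, hi=1, mid=1, val=9

Found at index 1


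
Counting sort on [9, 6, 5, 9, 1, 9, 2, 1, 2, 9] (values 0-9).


Input: [9, 6, 5, 9, 1, 9, 2, 1, 2, 9]
Counts: [0, 2, 2, 0, 0, 1, 1, 0, 0, 4]

Sorted: [1, 1, 2, 2, 5, 6, 9, 9, 9, 9]


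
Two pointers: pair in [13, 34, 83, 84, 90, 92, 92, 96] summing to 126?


lo=0(13)+hi=7(96)=109
lo=1(34)+hi=7(96)=130
lo=1(34)+hi=6(92)=126

Yes: 34+92=126


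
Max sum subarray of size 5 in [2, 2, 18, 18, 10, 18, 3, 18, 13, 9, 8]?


[0:5]: 50
[1:6]: 66
[2:7]: 67
[3:8]: 67
[4:9]: 62
[5:10]: 61
[6:11]: 51

Max: 67 at [2:7]


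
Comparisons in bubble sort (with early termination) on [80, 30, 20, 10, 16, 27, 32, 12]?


Algorithm: bubble sort (with early termination)
Input: [80, 30, 20, 10, 16, 27, 32, 12]
Sorted: [10, 12, 16, 20, 27, 30, 32, 80]

28


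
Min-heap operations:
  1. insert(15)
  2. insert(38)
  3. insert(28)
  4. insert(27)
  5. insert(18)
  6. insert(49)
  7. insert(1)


insert(15) -> [15]
insert(38) -> [15, 38]
insert(28) -> [15, 38, 28]
insert(27) -> [15, 27, 28, 38]
insert(18) -> [15, 18, 28, 38, 27]
insert(49) -> [15, 18, 28, 38, 27, 49]
insert(1) -> [1, 18, 15, 38, 27, 49, 28]

Final heap: [1, 18, 15, 38, 27, 49, 28]


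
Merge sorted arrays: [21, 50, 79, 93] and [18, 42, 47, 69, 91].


Take 18 from B
Take 21 from A
Take 42 from B
Take 47 from B
Take 50 from A
Take 69 from B
Take 79 from A
Take 91 from B

Merged: [18, 21, 42, 47, 50, 69, 79, 91, 93]


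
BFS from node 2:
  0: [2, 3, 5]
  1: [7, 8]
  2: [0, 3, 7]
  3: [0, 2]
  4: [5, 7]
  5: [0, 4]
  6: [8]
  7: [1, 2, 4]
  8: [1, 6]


Visit 2, enqueue [0, 3, 7]
Visit 0, enqueue [5]
Visit 3, enqueue []
Visit 7, enqueue [1, 4]
Visit 5, enqueue []
Visit 1, enqueue [8]
Visit 4, enqueue []
Visit 8, enqueue [6]
Visit 6, enqueue []

BFS order: [2, 0, 3, 7, 5, 1, 4, 8, 6]


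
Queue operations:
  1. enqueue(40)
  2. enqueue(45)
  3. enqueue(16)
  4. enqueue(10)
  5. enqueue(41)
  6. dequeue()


enqueue(40) -> [40]
enqueue(45) -> [40, 45]
enqueue(16) -> [40, 45, 16]
enqueue(10) -> [40, 45, 16, 10]
enqueue(41) -> [40, 45, 16, 10, 41]
dequeue()->40, [45, 16, 10, 41]

Final queue: [45, 16, 10, 41]


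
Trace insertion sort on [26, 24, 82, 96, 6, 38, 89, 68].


Initial: [26, 24, 82, 96, 6, 38, 89, 68]
Insert 24: [24, 26, 82, 96, 6, 38, 89, 68]
Insert 82: [24, 26, 82, 96, 6, 38, 89, 68]
Insert 96: [24, 26, 82, 96, 6, 38, 89, 68]
Insert 6: [6, 24, 26, 82, 96, 38, 89, 68]
Insert 38: [6, 24, 26, 38, 82, 96, 89, 68]
Insert 89: [6, 24, 26, 38, 82, 89, 96, 68]
Insert 68: [6, 24, 26, 38, 68, 82, 89, 96]

Sorted: [6, 24, 26, 38, 68, 82, 89, 96]


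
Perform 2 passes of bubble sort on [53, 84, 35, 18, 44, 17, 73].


Initial: [53, 84, 35, 18, 44, 17, 73]
Pass 1: [53, 35, 18, 44, 17, 73, 84] (5 swaps)
Pass 2: [35, 18, 44, 17, 53, 73, 84] (4 swaps)

After 2 passes: [35, 18, 44, 17, 53, 73, 84]


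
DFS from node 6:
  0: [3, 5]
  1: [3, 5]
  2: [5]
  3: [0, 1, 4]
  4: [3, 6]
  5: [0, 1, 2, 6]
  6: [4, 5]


Visit 6, push [5, 4]
Visit 4, push [3]
Visit 3, push [1, 0]
Visit 0, push [5]
Visit 5, push [2, 1]
Visit 1, push []
Visit 2, push []

DFS order: [6, 4, 3, 0, 5, 1, 2]


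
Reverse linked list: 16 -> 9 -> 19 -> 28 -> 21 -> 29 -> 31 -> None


Step 1: curr=16, set curr.next=prev(None) | reversed so far: 16
Step 2: curr=9, set curr.next=prev(16) | reversed so far: 9 -> 16
Step 3: curr=19, set curr.next=prev(9) | reversed so far: 19 -> 9 -> 16
Step 4: curr=28, set curr.next=prev(19) | reversed so far: 28 -> 19 -> 9 -> 16
Step 5: curr=21, set curr.next=prev(28) | reversed so far: 21 -> 28 -> 19 -> 9 -> 16
Step 6: curr=29, set curr.next=prev(21) | reversed so far: 29 -> 21 -> 28 -> 19 -> 9 -> 16
Step 7: curr=31, set curr.next=prev(29) | reversed so far: 31 -> 29 -> 21 -> 28 -> 19 -> 9 -> 16

31 -> 29 -> 21 -> 28 -> 19 -> 9 -> 16 -> None


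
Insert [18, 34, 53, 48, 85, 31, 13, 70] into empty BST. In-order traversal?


Insert 18: root
Insert 34: R from 18
Insert 53: R from 18 -> R from 34
Insert 48: R from 18 -> R from 34 -> L from 53
Insert 85: R from 18 -> R from 34 -> R from 53
Insert 31: R from 18 -> L from 34
Insert 13: L from 18
Insert 70: R from 18 -> R from 34 -> R from 53 -> L from 85

In-order: [13, 18, 31, 34, 48, 53, 70, 85]


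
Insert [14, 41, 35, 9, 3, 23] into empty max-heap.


Insert 14: [14]
Insert 41: [41, 14]
Insert 35: [41, 14, 35]
Insert 9: [41, 14, 35, 9]
Insert 3: [41, 14, 35, 9, 3]
Insert 23: [41, 14, 35, 9, 3, 23]

Final heap: [41, 14, 35, 9, 3, 23]


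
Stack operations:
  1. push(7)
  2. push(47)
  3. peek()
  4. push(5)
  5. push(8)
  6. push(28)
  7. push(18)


push(7) -> [7]
push(47) -> [7, 47]
peek()->47
push(5) -> [7, 47, 5]
push(8) -> [7, 47, 5, 8]
push(28) -> [7, 47, 5, 8, 28]
push(18) -> [7, 47, 5, 8, 28, 18]

Final stack: [7, 47, 5, 8, 28, 18]


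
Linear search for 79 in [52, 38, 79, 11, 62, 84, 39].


i=0: 52!=79
i=1: 38!=79
i=2: 79==79 found!

Found at 2, 3 comps


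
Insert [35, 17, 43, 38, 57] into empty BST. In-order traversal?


Insert 35: root
Insert 17: L from 35
Insert 43: R from 35
Insert 38: R from 35 -> L from 43
Insert 57: R from 35 -> R from 43

In-order: [17, 35, 38, 43, 57]


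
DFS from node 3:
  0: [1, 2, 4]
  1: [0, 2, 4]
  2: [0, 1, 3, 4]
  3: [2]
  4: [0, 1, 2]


Visit 3, push [2]
Visit 2, push [4, 1, 0]
Visit 0, push [4, 1]
Visit 1, push [4]
Visit 4, push []

DFS order: [3, 2, 0, 1, 4]


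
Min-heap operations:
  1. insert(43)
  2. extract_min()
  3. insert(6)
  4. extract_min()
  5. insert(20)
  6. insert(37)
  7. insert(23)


insert(43) -> [43]
extract_min()->43, []
insert(6) -> [6]
extract_min()->6, []
insert(20) -> [20]
insert(37) -> [20, 37]
insert(23) -> [20, 37, 23]

Final heap: [20, 37, 23]


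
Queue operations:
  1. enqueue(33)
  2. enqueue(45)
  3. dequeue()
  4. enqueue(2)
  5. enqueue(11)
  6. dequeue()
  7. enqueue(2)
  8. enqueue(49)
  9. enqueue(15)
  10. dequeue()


enqueue(33) -> [33]
enqueue(45) -> [33, 45]
dequeue()->33, [45]
enqueue(2) -> [45, 2]
enqueue(11) -> [45, 2, 11]
dequeue()->45, [2, 11]
enqueue(2) -> [2, 11, 2]
enqueue(49) -> [2, 11, 2, 49]
enqueue(15) -> [2, 11, 2, 49, 15]
dequeue()->2, [11, 2, 49, 15]

Final queue: [11, 2, 49, 15]


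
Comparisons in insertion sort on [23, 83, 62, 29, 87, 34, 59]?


Algorithm: insertion sort
Input: [23, 83, 62, 29, 87, 34, 59]
Sorted: [23, 29, 34, 59, 62, 83, 87]

15


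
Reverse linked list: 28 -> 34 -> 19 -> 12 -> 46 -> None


Step 1: curr=28, set curr.next=prev(None) | reversed so far: 28
Step 2: curr=34, set curr.next=prev(28) | reversed so far: 34 -> 28
Step 3: curr=19, set curr.next=prev(34) | reversed so far: 19 -> 34 -> 28
Step 4: curr=12, set curr.next=prev(19) | reversed so far: 12 -> 19 -> 34 -> 28
Step 5: curr=46, set curr.next=prev(12) | reversed so far: 46 -> 12 -> 19 -> 34 -> 28

46 -> 12 -> 19 -> 34 -> 28 -> None


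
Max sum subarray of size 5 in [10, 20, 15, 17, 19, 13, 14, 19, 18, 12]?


[0:5]: 81
[1:6]: 84
[2:7]: 78
[3:8]: 82
[4:9]: 83
[5:10]: 76

Max: 84 at [1:6]


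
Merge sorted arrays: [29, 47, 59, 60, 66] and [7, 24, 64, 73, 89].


Take 7 from B
Take 24 from B
Take 29 from A
Take 47 from A
Take 59 from A
Take 60 from A
Take 64 from B
Take 66 from A

Merged: [7, 24, 29, 47, 59, 60, 64, 66, 73, 89]


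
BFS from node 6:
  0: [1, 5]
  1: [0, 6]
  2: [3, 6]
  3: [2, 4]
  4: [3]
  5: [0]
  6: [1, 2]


Visit 6, enqueue [1, 2]
Visit 1, enqueue [0]
Visit 2, enqueue [3]
Visit 0, enqueue [5]
Visit 3, enqueue [4]
Visit 5, enqueue []
Visit 4, enqueue []

BFS order: [6, 1, 2, 0, 3, 5, 4]


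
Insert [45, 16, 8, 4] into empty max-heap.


Insert 45: [45]
Insert 16: [45, 16]
Insert 8: [45, 16, 8]
Insert 4: [45, 16, 8, 4]

Final heap: [45, 16, 8, 4]


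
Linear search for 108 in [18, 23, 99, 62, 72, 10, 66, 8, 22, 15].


i=0: 18!=108
i=1: 23!=108
i=2: 99!=108
i=3: 62!=108
i=4: 72!=108
i=5: 10!=108
i=6: 66!=108
i=7: 8!=108
i=8: 22!=108
i=9: 15!=108

Not found, 10 comps


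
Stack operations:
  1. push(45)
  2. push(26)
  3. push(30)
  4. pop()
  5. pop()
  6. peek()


push(45) -> [45]
push(26) -> [45, 26]
push(30) -> [45, 26, 30]
pop()->30, [45, 26]
pop()->26, [45]
peek()->45

Final stack: [45]


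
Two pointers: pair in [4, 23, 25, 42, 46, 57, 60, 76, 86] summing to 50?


lo=0(4)+hi=8(86)=90
lo=0(4)+hi=7(76)=80
lo=0(4)+hi=6(60)=64
lo=0(4)+hi=5(57)=61
lo=0(4)+hi=4(46)=50

Yes: 4+46=50


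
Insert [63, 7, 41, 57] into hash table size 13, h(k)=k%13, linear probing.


Insert 63: h=11 -> slot 11
Insert 7: h=7 -> slot 7
Insert 41: h=2 -> slot 2
Insert 57: h=5 -> slot 5

Table: [None, None, 41, None, None, 57, None, 7, None, None, None, 63, None]


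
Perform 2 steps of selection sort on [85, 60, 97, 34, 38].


Initial: [85, 60, 97, 34, 38]
Step 1: min=34 at 3
  Swap: [34, 60, 97, 85, 38]
Step 2: min=38 at 4
  Swap: [34, 38, 97, 85, 60]

After 2 steps: [34, 38, 97, 85, 60]


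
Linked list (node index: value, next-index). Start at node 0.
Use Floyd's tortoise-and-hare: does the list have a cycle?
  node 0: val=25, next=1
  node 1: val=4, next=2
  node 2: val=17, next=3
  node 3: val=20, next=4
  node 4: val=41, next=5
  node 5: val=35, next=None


Floyd's tortoise (slow, +1) and hare (fast, +2):
  init: slow=0, fast=0
  step 1: slow=1, fast=2
  step 2: slow=2, fast=4
  step 3: fast 4->5->None, no cycle

Cycle: no


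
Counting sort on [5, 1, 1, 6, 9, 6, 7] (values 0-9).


Input: [5, 1, 1, 6, 9, 6, 7]
Counts: [0, 2, 0, 0, 0, 1, 2, 1, 0, 1]

Sorted: [1, 1, 5, 6, 6, 7, 9]


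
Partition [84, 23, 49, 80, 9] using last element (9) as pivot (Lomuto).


Pivot: 9
Place pivot at 0: [9, 23, 49, 80, 84]

Partitioned: [9, 23, 49, 80, 84]


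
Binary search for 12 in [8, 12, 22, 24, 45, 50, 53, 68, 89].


Step 1: lo=0, hi=8, mid=4, val=45
Step 2: lo=0, hi=3, mid=1, val=12

Found at index 1
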